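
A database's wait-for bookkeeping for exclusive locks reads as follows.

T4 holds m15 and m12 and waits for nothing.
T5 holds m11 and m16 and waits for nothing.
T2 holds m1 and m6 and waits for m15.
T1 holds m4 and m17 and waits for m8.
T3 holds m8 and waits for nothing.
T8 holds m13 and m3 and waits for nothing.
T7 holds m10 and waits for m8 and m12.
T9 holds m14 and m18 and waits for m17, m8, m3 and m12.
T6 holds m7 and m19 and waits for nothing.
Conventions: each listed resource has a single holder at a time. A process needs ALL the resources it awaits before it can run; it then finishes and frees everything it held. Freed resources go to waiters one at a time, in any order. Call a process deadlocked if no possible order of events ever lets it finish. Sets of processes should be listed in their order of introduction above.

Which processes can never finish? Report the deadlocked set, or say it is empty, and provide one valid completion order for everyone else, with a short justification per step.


No process is deadlocked.
Key observation: all waits point, directly or indirectly, at processes that can finish, so nothing is permanently blocked.
One completion order for the rest: T3, T8, T5, T4, T2, T6, T1, T7, T9.
Walking it through:
  run T3 (it waits on nothing); releases m8
  run T8 (it waits on nothing); releases m13 and m3
  run T5 (it waits on nothing); releases m11 and m16
  run T4 (it waits on nothing); releases m15 and m12
  T2 waits on m15 — all released -> runs and releases m1 and m6
  run T6 (it waits on nothing); releases m7 and m19
  T1 waits on m8 — all released -> runs and releases m4 and m17
  T7 waits on m8 and m12 — all released -> runs and releases m10
  T9 waits on m17, m8, m3 and m12 — all released -> runs and releases m14 and m18


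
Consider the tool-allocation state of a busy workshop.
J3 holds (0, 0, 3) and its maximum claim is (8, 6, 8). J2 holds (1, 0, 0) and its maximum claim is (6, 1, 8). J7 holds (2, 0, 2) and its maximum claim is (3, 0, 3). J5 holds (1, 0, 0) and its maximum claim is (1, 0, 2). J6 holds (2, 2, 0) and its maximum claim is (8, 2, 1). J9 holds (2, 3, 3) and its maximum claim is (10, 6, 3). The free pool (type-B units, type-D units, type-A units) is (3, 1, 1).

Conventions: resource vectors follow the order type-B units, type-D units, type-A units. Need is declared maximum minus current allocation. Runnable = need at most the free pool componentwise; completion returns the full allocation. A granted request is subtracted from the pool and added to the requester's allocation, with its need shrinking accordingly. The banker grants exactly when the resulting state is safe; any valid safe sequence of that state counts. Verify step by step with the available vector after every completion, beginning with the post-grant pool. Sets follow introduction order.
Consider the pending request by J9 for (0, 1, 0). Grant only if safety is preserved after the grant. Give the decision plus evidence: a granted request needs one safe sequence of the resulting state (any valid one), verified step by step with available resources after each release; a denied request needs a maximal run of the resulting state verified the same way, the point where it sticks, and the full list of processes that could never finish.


GRANT: granting preserves safety; a valid post-grant sequence is J7, J5, J6, J9, J3, J2.
Key observation: granting shrinks the pool to (3, 0, 1), yet J7 still fits and the chain goes through.
Verifying the post-grant state step by step:
  pool = (3, 0, 1)
  J7 needs (1, 0, 1) <= (3, 0, 1) -> finishes; pool += (2, 0, 2) = (5, 0, 3)
  J5 needs (0, 0, 2) <= (5, 0, 3) -> finishes; pool += (1, 0, 0) = (6, 0, 3)
  J6 needs (6, 0, 1) <= (6, 0, 3) -> finishes; pool += (2, 2, 0) = (8, 2, 3)
  J9 needs (8, 2, 0) <= (8, 2, 3) -> finishes; pool += (2, 4, 3) = (10, 6, 6)
  J3 needs (8, 6, 5) <= (10, 6, 6) -> finishes; pool += (0, 0, 3) = (10, 6, 9)
  J2 needs (5, 1, 8) <= (10, 6, 9) -> finishes; pool += (1, 0, 0) = (11, 6, 9)


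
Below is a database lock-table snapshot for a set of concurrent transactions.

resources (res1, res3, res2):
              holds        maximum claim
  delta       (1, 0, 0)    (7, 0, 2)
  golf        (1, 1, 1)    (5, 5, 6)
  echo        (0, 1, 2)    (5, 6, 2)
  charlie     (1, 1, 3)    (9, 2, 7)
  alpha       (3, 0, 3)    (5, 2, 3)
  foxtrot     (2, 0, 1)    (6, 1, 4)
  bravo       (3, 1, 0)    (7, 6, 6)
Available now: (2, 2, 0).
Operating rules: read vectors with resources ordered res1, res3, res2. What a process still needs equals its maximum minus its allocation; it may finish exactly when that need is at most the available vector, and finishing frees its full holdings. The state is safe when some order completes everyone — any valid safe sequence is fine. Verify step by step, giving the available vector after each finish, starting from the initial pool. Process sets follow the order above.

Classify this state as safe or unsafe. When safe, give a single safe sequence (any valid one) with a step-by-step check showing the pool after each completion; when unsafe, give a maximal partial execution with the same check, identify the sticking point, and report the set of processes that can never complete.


UNSAFE.
Key observation: the wall is res3: completing alpha, foxtrot, delta, charlie brings the pool only to (9, 3, 7), and all the rest need more.
The run alpha, foxtrot, delta, charlie cannot be extended any further. Step-by-step check:
  pool = (2, 2, 0)
  run alpha (needs (2, 2, 0), free (2, 2, 0)); after release of (3, 0, 3) the pool is (5, 2, 3)
  run foxtrot (needs (4, 1, 3), free (5, 2, 3)); after release of (2, 0, 1) the pool is (7, 2, 4)
  run delta (needs (6, 0, 2), free (7, 2, 4)); after release of (1, 0, 0) the pool is (8, 2, 4)
  run charlie (needs (8, 1, 4), free (8, 2, 4)); after release of (1, 1, 3) the pool is (9, 3, 7)
  golf cannot run: need (4, 4, 5) vs free (9, 3, 7) (insufficient res3)
  echo cannot run: need (5, 5, 0) vs free (9, 3, 7) (insufficient res3)
  bravo cannot run: need (4, 5, 6) vs free (9, 3, 7) (insufficient res3)
Never able to finish: golf, echo and bravo.


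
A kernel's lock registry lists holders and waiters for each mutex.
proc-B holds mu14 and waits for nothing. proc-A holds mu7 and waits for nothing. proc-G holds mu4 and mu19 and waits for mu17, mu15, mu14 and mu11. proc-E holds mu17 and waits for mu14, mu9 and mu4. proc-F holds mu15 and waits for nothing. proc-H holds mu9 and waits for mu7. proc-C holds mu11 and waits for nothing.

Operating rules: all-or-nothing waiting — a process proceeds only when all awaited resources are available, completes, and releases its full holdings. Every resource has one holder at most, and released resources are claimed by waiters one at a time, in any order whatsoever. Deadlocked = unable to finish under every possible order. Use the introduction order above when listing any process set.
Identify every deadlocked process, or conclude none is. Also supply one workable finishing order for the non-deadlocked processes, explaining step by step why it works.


Deadlocked set: proc-G and proc-E.
Key observation: the wait chain closes on itself along proc-G -> proc-E -> proc-G; no other process is dragged down with it.
One completion order for the rest: proc-A, proc-H, proc-C, proc-F, proc-B.
Check, step by step:
  proc-A waits on nothing -> runs at once and releases mu7
  run proc-H (all its waits — mu7 — are resolved); releases mu9
  proc-C waits on nothing -> runs at once and releases mu11
  proc-F waits on nothing -> runs at once and releases mu15
  proc-B waits on nothing -> runs at once and releases mu14


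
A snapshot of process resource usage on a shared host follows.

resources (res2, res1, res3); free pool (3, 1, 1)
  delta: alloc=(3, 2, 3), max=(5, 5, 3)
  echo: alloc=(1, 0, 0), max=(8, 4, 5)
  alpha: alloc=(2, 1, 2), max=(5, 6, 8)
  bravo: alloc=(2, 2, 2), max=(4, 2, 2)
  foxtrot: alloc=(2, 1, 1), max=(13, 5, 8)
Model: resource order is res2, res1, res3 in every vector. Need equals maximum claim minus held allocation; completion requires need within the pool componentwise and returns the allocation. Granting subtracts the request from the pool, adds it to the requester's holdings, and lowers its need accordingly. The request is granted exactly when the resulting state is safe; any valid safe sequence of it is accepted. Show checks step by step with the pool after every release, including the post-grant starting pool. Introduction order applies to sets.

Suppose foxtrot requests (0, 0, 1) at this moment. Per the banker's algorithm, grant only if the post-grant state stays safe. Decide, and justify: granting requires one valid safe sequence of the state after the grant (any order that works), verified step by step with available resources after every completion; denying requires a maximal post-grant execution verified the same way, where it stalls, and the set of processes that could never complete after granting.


DENY. Granting would leave the state unsafe.
Key observation: after bravo, delta, echo complete, (9, 5, 5) is the best the pool ever gets, yet each leftover process wants more res3.
On the post-grant state, bravo, delta, echo is a maximal run — nothing extends it. Step-by-step check:
  pool = (3, 1, 0)
  run bravo (needs (2, 0, 0), free (3, 1, 0)); after release of (2, 2, 2) the pool is (5, 3, 2)
  run delta (needs (2, 3, 0), free (5, 3, 2)); after release of (3, 2, 3) the pool is (8, 5, 5)
  run echo (needs (7, 4, 5), free (8, 5, 5)); after release of (1, 0, 0) the pool is (9, 5, 5)
  blocked: alpha wants (3, 5, 6), pool (9, 5, 5) — not enough res3
  blocked: foxtrot wants (11, 4, 6), pool (9, 5, 5) — not enough res2 and res3
Post-grant, the permanently blocked set is alpha and foxtrot.


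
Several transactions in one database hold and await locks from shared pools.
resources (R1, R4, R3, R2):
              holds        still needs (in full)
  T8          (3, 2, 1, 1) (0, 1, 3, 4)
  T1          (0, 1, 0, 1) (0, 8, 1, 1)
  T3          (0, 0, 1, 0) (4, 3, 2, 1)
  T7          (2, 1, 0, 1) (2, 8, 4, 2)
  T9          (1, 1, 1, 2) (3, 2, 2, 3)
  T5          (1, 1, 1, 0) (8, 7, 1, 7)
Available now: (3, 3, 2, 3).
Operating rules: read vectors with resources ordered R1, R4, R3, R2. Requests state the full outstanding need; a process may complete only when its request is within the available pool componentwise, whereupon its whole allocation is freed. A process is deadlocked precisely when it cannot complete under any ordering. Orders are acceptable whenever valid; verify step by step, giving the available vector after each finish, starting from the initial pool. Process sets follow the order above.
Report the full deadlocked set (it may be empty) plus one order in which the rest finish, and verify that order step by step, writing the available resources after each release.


Deadlocked set: T1, T7 and T5.
Key observation: R4 is the bottleneck — with T9, T3, T8 done the pool holds (7, 6, 5, 6), short of every remaining need.
One completion order for the rest: T9, T3, T8. Walking it through:
  pool = (3, 3, 2, 3)
  T9 needs (3, 2, 2, 3) <= (3, 3, 2, 3) -> finishes; pool += (1, 1, 1, 2) = (4, 4, 3, 5)
  T3 needs (4, 3, 2, 1) <= (4, 4, 3, 5) -> finishes; pool += (0, 0, 1, 0) = (4, 4, 4, 5)
  T8 needs (0, 1, 3, 4) <= (4, 4, 4, 5) -> finishes; pool += (3, 2, 1, 1) = (7, 6, 5, 6)
None of the blocked processes ever fits:
  T1 cannot run: need (0, 8, 1, 1) vs free (7, 6, 5, 6) (insufficient R4)
  T7 cannot run: need (2, 8, 4, 2) vs free (7, 6, 5, 6) (insufficient R4)
  T5 cannot run: need (8, 7, 1, 7) vs free (7, 6, 5, 6) (insufficient R1, R4 and R2)


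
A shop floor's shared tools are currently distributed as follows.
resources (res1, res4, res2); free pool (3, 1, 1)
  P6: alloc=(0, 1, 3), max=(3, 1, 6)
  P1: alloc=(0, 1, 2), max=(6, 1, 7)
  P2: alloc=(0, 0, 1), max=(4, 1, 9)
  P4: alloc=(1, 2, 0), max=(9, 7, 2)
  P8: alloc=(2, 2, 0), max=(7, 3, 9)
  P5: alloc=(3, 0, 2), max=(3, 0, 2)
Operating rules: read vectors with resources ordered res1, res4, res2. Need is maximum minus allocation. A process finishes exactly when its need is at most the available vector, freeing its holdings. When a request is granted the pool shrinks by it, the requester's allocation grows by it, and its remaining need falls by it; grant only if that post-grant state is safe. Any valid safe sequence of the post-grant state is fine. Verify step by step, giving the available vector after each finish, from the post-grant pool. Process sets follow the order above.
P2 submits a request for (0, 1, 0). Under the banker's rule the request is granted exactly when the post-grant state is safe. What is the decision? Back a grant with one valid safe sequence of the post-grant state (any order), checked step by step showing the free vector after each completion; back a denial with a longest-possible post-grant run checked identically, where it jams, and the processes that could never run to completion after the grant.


GRANT. The post-grant state is safe; one safe sequence: P5, P6, P1, P2, P8, P4.
Key observation: post-grant, (3, 0, 1) remains, and an order beginning with P5 completes everyone.
Step-by-step check of the post-grant state:
  pool = (3, 0, 1)
  P5 needs (0, 0, 0) <= (3, 0, 1) -> finishes; pool += (3, 0, 2) = (6, 0, 3)
  P6 needs (3, 0, 3) <= (6, 0, 3) -> finishes; pool += (0, 1, 3) = (6, 1, 6)
  P1 needs (6, 0, 5) <= (6, 1, 6) -> finishes; pool += (0, 1, 2) = (6, 2, 8)
  P2 needs (4, 0, 8) <= (6, 2, 8) -> finishes; pool += (0, 1, 1) = (6, 3, 9)
  P8 needs (5, 1, 9) <= (6, 3, 9) -> finishes; pool += (2, 2, 0) = (8, 5, 9)
  P4 needs (8, 5, 2) <= (8, 5, 9) -> finishes; pool += (1, 2, 0) = (9, 7, 9)


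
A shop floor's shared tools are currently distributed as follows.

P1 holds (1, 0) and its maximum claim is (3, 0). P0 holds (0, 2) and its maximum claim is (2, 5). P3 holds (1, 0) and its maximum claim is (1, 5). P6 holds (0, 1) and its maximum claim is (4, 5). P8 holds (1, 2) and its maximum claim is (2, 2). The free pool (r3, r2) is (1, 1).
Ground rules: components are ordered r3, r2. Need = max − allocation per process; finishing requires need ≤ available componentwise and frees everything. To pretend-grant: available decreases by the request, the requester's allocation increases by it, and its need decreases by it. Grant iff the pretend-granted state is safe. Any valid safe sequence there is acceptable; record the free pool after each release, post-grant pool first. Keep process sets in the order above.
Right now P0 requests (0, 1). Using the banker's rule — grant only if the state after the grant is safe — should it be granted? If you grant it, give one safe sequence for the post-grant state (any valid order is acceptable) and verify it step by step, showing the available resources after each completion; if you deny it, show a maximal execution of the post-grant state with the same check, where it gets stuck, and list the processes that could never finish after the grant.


GRANT. The post-grant state is safe; one safe sequence: P8, P1, P0, P3, P6.
Key observation: after the grant the pool drops to (1, 0), which still lets P8 finish first and unwind the rest.
Verifying the post-grant state step by step:
  pool = (1, 0)
  P8 needs (1, 0) <= (1, 0) -> finishes; pool += (1, 2) = (2, 2)
  P1 needs (2, 0) <= (2, 2) -> finishes; pool += (1, 0) = (3, 2)
  P0 needs (2, 2) <= (3, 2) -> finishes; pool += (0, 3) = (3, 5)
  P3 needs (0, 5) <= (3, 5) -> finishes; pool += (1, 0) = (4, 5)
  P6 needs (4, 4) <= (4, 5) -> finishes; pool += (0, 1) = (4, 6)


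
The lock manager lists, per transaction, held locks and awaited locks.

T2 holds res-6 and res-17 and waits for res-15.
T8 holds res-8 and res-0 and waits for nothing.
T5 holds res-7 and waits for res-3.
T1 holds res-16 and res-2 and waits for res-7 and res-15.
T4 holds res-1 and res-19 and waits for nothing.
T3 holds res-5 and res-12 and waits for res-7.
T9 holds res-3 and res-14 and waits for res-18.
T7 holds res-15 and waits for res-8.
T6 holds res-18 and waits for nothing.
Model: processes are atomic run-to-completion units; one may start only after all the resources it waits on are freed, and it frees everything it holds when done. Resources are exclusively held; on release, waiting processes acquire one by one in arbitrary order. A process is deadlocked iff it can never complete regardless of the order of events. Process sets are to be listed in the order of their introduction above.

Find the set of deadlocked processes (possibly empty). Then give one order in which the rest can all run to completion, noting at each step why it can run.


No process is deadlocked.
Key observation: there is no circular wait here — follow any chain and it reaches a process that is free to run now.
One completion order for the rest: T6, T4, T8, T9, T7, T5, T1, T2, T3.
Check, step by step:
  T6 waits on nothing -> runs at once and releases res-18
  T4 waits on nothing -> runs at once and releases res-1 and res-19
  T8 waits on nothing -> runs at once and releases res-8 and res-0
  run T9 (all its waits — res-18 — are resolved); releases res-3 and res-14
  run T7 (all its waits — res-8 — are resolved); releases res-15
  run T5 (all its waits — res-3 — are resolved); releases res-7
  run T1 (all its waits — res-7 and res-15 — are resolved); releases res-16 and res-2
  run T2 (all its waits — res-15 — are resolved); releases res-6 and res-17
  run T3 (all its waits — res-7 — are resolved); releases res-5 and res-12


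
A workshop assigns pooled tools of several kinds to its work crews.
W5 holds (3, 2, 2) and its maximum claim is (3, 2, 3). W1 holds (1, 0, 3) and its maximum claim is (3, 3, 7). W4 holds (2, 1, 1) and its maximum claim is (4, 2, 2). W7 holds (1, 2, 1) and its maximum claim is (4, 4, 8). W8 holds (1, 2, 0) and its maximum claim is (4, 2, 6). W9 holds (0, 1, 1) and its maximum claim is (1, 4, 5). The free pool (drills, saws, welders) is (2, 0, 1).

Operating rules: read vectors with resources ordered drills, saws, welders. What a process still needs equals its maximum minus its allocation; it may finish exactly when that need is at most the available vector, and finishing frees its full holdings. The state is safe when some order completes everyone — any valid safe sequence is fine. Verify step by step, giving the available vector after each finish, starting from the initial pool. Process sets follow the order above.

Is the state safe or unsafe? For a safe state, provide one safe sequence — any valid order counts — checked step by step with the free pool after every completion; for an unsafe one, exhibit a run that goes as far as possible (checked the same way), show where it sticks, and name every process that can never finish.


SAFE. One safe sequence: W5, W4, W1, W7, W8, W9.
Key observation: the order's first zero-slack moment is W5 ((0, 0, 1) needed, (2, 0, 1) free — a requested resource with nothing to spare).
Walking it through:
  pool = (2, 0, 1)
  W5 needs (0, 0, 1) <= (2, 0, 1) -> finishes; pool += (3, 2, 2) = (5, 2, 3)
  W4 needs (2, 1, 1) <= (5, 2, 3) -> finishes; pool += (2, 1, 1) = (7, 3, 4)
  W1 needs (2, 3, 4) <= (7, 3, 4) -> finishes; pool += (1, 0, 3) = (8, 3, 7)
  W7 needs (3, 2, 7) <= (8, 3, 7) -> finishes; pool += (1, 2, 1) = (9, 5, 8)
  W8 needs (3, 0, 6) <= (9, 5, 8) -> finishes; pool += (1, 2, 0) = (10, 7, 8)
  W9 needs (1, 3, 4) <= (10, 7, 8) -> finishes; pool += (0, 1, 1) = (10, 8, 9)


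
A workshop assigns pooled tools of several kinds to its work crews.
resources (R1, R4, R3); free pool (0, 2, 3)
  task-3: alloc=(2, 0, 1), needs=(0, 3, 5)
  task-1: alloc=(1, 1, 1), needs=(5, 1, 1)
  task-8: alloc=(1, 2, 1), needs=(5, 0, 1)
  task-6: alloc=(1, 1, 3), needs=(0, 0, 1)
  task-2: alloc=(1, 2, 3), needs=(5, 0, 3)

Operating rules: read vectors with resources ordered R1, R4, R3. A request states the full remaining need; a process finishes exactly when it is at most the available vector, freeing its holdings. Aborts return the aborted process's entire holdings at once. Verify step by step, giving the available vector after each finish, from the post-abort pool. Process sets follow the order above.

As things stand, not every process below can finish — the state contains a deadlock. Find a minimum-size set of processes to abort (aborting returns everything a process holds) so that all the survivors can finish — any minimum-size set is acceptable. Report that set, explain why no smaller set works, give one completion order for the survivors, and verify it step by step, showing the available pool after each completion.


The answer: abort task-8 and task-2.
Key observation: task-1 was stuck for good until task-8 and task-2 gave back (2, 4, 4); in the order shown it finishes at step 3.
Minimality, checking each single-abort alternative: task-3 alone leaves task-1 blocked (short on R1); task-1 alone leaves task-8 blocked (short on R1); task-8 alone leaves task-1 blocked (short on R1); task-6 alone leaves task-1 blocked (short on R1); task-2 alone leaves task-1 blocked (short on R1).
The survivors complete as task-6, task-3, task-1. Check, step by step (starting from the post-abort pool):
  pool = (2, 6, 7)
  task-6 needs (0, 0, 1) <= (2, 6, 7) -> finishes; pool += (1, 1, 3) = (3, 7, 10)
  task-3 needs (0, 3, 5) <= (3, 7, 10) -> finishes; pool += (2, 0, 1) = (5, 7, 11)
  task-1 needs (5, 1, 1) <= (5, 7, 11) -> finishes; pool += (1, 1, 1) = (6, 8, 12)


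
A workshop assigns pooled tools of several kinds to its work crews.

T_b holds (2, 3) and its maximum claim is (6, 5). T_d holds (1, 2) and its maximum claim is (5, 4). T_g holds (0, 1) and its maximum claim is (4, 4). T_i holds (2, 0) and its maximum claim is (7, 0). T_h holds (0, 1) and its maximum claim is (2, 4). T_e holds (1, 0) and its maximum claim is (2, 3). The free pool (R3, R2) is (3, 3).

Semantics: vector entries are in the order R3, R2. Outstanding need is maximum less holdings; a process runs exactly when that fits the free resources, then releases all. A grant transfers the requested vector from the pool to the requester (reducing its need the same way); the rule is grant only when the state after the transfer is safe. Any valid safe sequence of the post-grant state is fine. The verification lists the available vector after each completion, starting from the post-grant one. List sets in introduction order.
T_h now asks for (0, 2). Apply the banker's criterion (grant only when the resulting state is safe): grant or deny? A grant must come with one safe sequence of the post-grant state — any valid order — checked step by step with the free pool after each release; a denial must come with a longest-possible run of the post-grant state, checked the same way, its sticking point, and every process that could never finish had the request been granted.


GRANT — the state after the grant stays safe, e.g. via T_h, T_e, T_d, T_g, T_b, T_i.
Key observation: the grant leaves (3, 1) free — enough for T_h, whose release restarts the cascade.
Step-by-step check of the post-grant state:
  pool = (3, 1)
  T_h needs (2, 1) <= (3, 1) -> finishes; pool += (0, 3) = (3, 4)
  T_e needs (1, 3) <= (3, 4) -> finishes; pool += (1, 0) = (4, 4)
  T_d needs (4, 2) <= (4, 4) -> finishes; pool += (1, 2) = (5, 6)
  T_g needs (4, 3) <= (5, 6) -> finishes; pool += (0, 1) = (5, 7)
  T_b needs (4, 2) <= (5, 7) -> finishes; pool += (2, 3) = (7, 10)
  T_i needs (5, 0) <= (7, 10) -> finishes; pool += (2, 0) = (9, 10)


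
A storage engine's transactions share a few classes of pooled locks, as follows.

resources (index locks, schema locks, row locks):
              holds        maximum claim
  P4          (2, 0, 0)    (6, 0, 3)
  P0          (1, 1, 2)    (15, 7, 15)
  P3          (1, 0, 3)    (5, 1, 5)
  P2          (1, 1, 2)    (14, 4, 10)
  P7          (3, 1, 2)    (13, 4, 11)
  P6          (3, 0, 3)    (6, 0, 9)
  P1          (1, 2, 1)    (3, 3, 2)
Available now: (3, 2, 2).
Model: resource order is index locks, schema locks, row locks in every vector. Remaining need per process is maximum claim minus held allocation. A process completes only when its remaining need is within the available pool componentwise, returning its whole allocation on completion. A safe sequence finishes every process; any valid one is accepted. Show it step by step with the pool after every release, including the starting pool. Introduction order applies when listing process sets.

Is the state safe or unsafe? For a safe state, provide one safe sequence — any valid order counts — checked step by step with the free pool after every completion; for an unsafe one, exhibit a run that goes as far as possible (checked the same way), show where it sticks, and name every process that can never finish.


SAFE, for example via the order P1, P3, P6, P4, P7, P2, P0.
Key observation: at P3 the run first touches a limit — (4, 1, 2) against (4, 4, 3), exact on a resource it actually requests.
Walking it through:
  pool = (3, 2, 2)
  P1: need (2, 1, 1) fits (3, 2, 2); releases (1, 2, 1), pool now (4, 4, 3)
  P3: need (4, 1, 2) fits (4, 4, 3); releases (1, 0, 3), pool now (5, 4, 6)
  P6: need (3, 0, 6) fits (5, 4, 6); releases (3, 0, 3), pool now (8, 4, 9)
  P4: need (4, 0, 3) fits (8, 4, 9); releases (2, 0, 0), pool now (10, 4, 9)
  P7: need (10, 3, 9) fits (10, 4, 9); releases (3, 1, 2), pool now (13, 5, 11)
  P2: need (13, 3, 8) fits (13, 5, 11); releases (1, 1, 2), pool now (14, 6, 13)
  P0: need (14, 6, 13) fits (14, 6, 13); releases (1, 1, 2), pool now (15, 7, 15)


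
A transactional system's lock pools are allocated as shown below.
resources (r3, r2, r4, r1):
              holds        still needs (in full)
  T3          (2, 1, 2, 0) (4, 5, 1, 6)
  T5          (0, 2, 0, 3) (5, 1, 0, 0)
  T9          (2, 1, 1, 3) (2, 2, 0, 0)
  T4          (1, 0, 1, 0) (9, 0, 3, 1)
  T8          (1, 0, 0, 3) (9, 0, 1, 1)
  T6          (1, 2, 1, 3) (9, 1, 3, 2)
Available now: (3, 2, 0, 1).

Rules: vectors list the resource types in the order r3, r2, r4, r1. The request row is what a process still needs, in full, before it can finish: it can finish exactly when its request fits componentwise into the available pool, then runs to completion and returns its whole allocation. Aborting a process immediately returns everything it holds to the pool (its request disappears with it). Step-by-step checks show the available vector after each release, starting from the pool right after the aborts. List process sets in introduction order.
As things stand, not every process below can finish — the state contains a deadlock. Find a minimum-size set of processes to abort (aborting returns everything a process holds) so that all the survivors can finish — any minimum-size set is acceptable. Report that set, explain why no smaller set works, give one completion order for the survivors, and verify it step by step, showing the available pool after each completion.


Abort T4 and T8.
Key observation: before aborting T4 and T8, T6 was permanently blocked — no order could ever run it; afterwards it completes at step 4.
No one abort is enough; case by case: T3 alone leaves T4 blocked (short on r3); T5 alone leaves T4 blocked (short on r3); T9 alone leaves T4 blocked (short on r3); T4 alone leaves T8 blocked (short on r3); T8 alone leaves T4 blocked (short on r3); T6 alone leaves T4 blocked (short on r3).
The survivors complete as T5, T9, T3, T6. Verifying each step (starting from the post-abort pool):
  pool = (5, 2, 1, 4)
  T5 needs (5, 1, 0, 0) <= (5, 2, 1, 4) -> finishes; pool += (0, 2, 0, 3) = (5, 4, 1, 7)
  T9 needs (2, 2, 0, 0) <= (5, 4, 1, 7) -> finishes; pool += (2, 1, 1, 3) = (7, 5, 2, 10)
  T3 needs (4, 5, 1, 6) <= (7, 5, 2, 10) -> finishes; pool += (2, 1, 2, 0) = (9, 6, 4, 10)
  T6 needs (9, 1, 3, 2) <= (9, 6, 4, 10) -> finishes; pool += (1, 2, 1, 3) = (10, 8, 5, 13)


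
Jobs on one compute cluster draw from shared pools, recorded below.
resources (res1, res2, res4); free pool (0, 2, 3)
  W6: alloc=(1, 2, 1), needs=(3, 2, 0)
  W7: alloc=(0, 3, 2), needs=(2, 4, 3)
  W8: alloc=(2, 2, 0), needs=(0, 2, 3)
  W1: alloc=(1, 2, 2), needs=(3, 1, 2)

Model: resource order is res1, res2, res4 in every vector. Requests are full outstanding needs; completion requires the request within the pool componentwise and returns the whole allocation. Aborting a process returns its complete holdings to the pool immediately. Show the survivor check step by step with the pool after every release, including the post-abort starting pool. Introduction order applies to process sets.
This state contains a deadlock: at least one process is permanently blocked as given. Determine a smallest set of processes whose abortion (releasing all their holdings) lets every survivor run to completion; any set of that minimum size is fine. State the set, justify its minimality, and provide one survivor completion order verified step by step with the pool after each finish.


Minimum abort set: W6.
Key observation: aborting W6 returns (1, 2, 1), and W1 — hopeless before — runs at step 3 with the returned capacity in the pool.
Minimality: the empty abort set fails — the state is deadlocked as it stands.
The survivors complete as W8, W7, W1. Walking it through (starting from the post-abort pool):
  pool = (1, 4, 4)
  run W8 (needs (0, 2, 3), free (1, 4, 4)); after release of (2, 2, 0) the pool is (3, 6, 4)
  run W7 (needs (2, 4, 3), free (3, 6, 4)); after release of (0, 3, 2) the pool is (3, 9, 6)
  run W1 (needs (3, 1, 2), free (3, 9, 6)); after release of (1, 2, 2) the pool is (4, 11, 8)


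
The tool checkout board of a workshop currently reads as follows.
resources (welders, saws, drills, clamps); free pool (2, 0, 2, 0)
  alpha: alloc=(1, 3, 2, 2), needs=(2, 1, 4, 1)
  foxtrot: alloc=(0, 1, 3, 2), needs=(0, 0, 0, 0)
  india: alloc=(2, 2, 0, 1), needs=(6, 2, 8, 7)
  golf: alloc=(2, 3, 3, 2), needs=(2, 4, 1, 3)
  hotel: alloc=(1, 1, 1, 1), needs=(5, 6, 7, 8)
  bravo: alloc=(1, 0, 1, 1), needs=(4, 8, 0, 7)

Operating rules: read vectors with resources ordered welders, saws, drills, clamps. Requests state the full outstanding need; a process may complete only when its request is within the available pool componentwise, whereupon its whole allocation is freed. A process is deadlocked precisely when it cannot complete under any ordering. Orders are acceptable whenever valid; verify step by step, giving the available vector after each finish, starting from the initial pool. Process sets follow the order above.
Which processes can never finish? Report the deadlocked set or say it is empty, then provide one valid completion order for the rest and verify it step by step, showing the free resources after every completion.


Deadlocked set: india, hotel and bravo.
Key observation: after foxtrot, alpha, golf complete, (5, 7, 10, 6) is the best the pool ever gets, yet each leftover process wants more clamps.
The rest can finish in the order foxtrot, alpha, golf. Walking it through:
  pool = (2, 0, 2, 0)
  foxtrot needs (0, 0, 0, 0) <= (2, 0, 2, 0) -> finishes; pool += (0, 1, 3, 2) = (2, 1, 5, 2)
  alpha needs (2, 1, 4, 1) <= (2, 1, 5, 2) -> finishes; pool += (1, 3, 2, 2) = (3, 4, 7, 4)
  golf needs (2, 4, 1, 3) <= (3, 4, 7, 4) -> finishes; pool += (2, 3, 3, 2) = (5, 7, 10, 6)
The stuck group stays short no matter what:
  blocked: india wants (6, 2, 8, 7), pool (5, 7, 10, 6) — not enough welders and clamps
  blocked: hotel wants (5, 6, 7, 8), pool (5, 7, 10, 6) — not enough clamps
  blocked: bravo wants (4, 8, 0, 7), pool (5, 7, 10, 6) — not enough saws and clamps


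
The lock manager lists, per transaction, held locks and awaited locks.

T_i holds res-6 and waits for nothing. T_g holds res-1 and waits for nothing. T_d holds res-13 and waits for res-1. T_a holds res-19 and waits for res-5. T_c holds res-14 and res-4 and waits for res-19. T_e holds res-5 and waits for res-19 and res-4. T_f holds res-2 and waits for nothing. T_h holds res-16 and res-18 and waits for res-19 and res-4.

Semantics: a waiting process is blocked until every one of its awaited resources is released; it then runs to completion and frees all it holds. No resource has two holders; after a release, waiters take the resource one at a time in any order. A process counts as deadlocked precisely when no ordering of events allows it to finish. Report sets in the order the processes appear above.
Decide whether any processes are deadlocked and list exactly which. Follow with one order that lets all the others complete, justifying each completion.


The deadlocked set is T_a, T_c, T_e and T_h.
Key observation: nobody on the ring T_a -> T_e -> T_a can start until another member finishes, which never happens; T_c is caught in further circular waits and T_h waits into the deadlock from upstream.
The rest can finish in the order T_f, T_g, T_d, T_i.
Check, step by step:
  run T_f (it waits on nothing); releases res-2
  run T_g (it waits on nothing); releases res-1
  T_d waits on res-1 — all released -> runs and releases res-13
  run T_i (it waits on nothing); releases res-6


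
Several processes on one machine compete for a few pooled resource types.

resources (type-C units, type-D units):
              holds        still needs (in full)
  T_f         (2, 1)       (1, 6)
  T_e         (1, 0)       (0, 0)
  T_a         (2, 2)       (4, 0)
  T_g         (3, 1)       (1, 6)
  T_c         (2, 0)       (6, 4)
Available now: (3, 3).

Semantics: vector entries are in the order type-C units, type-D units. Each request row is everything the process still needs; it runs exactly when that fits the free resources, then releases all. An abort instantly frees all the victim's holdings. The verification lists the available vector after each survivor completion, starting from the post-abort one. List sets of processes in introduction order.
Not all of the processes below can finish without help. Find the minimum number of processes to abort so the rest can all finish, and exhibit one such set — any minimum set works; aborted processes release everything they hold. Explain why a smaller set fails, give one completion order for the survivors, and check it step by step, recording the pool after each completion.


Abort T_f.
Key observation: before aborting T_f, T_g was permanently blocked — no order could ever run it; afterwards it completes at step 2.
Minimality: the empty abort set fails — the state is deadlocked as it stands.
The survivors complete as T_a, T_g, T_c, T_e. Step-by-step check (starting from the post-abort pool):
  pool = (5, 4)
  run T_a (needs (4, 0), free (5, 4)); after release of (2, 2) the pool is (7, 6)
  run T_g (needs (1, 6), free (7, 6)); after release of (3, 1) the pool is (10, 7)
  run T_c (needs (6, 4), free (10, 7)); after release of (2, 0) the pool is (12, 7)
  run T_e (needs (0, 0), free (12, 7)); after release of (1, 0) the pool is (13, 7)


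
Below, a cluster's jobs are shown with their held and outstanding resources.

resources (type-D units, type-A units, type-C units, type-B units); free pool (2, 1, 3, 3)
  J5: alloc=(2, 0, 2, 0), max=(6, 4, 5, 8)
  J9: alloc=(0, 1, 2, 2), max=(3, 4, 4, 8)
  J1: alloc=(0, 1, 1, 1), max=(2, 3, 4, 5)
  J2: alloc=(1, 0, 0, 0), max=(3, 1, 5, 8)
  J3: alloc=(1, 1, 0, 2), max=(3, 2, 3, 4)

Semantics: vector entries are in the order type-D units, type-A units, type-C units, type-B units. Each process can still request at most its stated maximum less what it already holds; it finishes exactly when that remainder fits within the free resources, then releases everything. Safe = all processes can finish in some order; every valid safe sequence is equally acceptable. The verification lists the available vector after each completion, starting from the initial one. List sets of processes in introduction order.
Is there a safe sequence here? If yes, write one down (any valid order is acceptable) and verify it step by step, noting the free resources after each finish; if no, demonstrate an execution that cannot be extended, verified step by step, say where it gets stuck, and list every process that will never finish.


The state is SAFE; one workable sequence: J3, J1, J9, J2, J5.
Key observation: J3 marks the first exact bind of the order: its need (2, 1, 3, 2) fits the free (2, 1, 3, 3) with zero slack on a requested resource.
Verifying each step:
  pool = (2, 1, 3, 3)
  run J3 (needs (2, 1, 3, 2), free (2, 1, 3, 3)); after release of (1, 1, 0, 2) the pool is (3, 2, 3, 5)
  run J1 (needs (2, 2, 3, 4), free (3, 2, 3, 5)); after release of (0, 1, 1, 1) the pool is (3, 3, 4, 6)
  run J9 (needs (3, 3, 2, 6), free (3, 3, 4, 6)); after release of (0, 1, 2, 2) the pool is (3, 4, 6, 8)
  run J2 (needs (2, 1, 5, 8), free (3, 4, 6, 8)); after release of (1, 0, 0, 0) the pool is (4, 4, 6, 8)
  run J5 (needs (4, 4, 3, 8), free (4, 4, 6, 8)); after release of (2, 0, 2, 0) the pool is (6, 4, 8, 8)


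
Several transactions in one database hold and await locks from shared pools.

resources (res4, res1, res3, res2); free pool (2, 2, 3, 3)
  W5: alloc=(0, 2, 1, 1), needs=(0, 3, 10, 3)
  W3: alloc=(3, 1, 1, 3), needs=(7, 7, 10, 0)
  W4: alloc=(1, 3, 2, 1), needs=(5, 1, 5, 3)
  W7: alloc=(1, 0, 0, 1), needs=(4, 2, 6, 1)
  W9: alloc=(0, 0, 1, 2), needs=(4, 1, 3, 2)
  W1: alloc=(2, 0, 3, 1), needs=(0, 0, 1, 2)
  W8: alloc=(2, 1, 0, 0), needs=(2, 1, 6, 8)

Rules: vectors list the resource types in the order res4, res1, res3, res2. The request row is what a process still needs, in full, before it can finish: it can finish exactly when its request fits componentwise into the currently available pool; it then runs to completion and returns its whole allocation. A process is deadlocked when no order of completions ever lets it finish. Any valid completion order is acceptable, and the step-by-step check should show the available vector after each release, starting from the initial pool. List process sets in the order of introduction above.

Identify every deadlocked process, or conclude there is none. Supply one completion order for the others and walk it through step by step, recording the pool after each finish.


Deadlocked: W5 and W3.
Key observation: the pool after W1, W9, W7, W4, W8 is (8, 6, 9, 8); every surviving request exceeds it in res3, so progress ends there.
The rest can finish in the order W1, W9, W7, W4, W8. Step-by-step check:
  pool = (2, 2, 3, 3)
  run W1 (needs (0, 0, 1, 2), free (2, 2, 3, 3)); after release of (2, 0, 3, 1) the pool is (4, 2, 6, 4)
  run W9 (needs (4, 1, 3, 2), free (4, 2, 6, 4)); after release of (0, 0, 1, 2) the pool is (4, 2, 7, 6)
  run W7 (needs (4, 2, 6, 1), free (4, 2, 7, 6)); after release of (1, 0, 0, 1) the pool is (5, 2, 7, 7)
  run W4 (needs (5, 1, 5, 3), free (5, 2, 7, 7)); after release of (1, 3, 2, 1) the pool is (6, 5, 9, 8)
  run W8 (needs (2, 1, 6, 8), free (6, 5, 9, 8)); after release of (2, 1, 0, 0) the pool is (8, 6, 9, 8)
The stuck group stays short no matter what:
  blocked: W5 wants (0, 3, 10, 3), pool (8, 6, 9, 8) — not enough res3
  blocked: W3 wants (7, 7, 10, 0), pool (8, 6, 9, 8) — not enough res1 and res3


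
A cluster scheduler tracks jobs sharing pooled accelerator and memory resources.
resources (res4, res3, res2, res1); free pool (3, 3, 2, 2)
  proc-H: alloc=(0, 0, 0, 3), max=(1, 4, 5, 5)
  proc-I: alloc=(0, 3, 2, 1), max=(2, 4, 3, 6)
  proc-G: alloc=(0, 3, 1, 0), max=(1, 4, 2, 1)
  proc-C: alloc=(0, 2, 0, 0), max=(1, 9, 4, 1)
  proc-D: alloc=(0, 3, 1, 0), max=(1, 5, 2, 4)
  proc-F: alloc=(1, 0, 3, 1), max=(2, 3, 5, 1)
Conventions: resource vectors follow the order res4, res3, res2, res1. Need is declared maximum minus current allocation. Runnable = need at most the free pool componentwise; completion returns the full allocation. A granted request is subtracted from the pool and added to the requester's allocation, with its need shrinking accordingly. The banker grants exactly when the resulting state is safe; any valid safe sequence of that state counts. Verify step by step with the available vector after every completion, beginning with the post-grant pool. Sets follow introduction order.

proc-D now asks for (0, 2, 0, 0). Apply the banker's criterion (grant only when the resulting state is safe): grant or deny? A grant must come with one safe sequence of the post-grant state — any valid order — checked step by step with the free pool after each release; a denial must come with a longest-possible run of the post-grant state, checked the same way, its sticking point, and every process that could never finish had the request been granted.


GRANT. The post-grant state is safe; one safe sequence: proc-G, proc-F, proc-H, proc-D, proc-C, proc-I.
Key observation: the transfer keeps a workable pool ((3, 1, 2, 2)); proc-G starts the safe sequence.
Step-by-step check of the post-grant state:
  pool = (3, 1, 2, 2)
  proc-G: need (1, 1, 1, 1) fits (3, 1, 2, 2); releases (0, 3, 1, 0), pool now (3, 4, 3, 2)
  proc-F: need (1, 3, 2, 0) fits (3, 4, 3, 2); releases (1, 0, 3, 1), pool now (4, 4, 6, 3)
  proc-H: need (1, 4, 5, 2) fits (4, 4, 6, 3); releases (0, 0, 0, 3), pool now (4, 4, 6, 6)
  proc-D: need (1, 0, 1, 4) fits (4, 4, 6, 6); releases (0, 5, 1, 0), pool now (4, 9, 7, 6)
  proc-C: need (1, 7, 4, 1) fits (4, 9, 7, 6); releases (0, 2, 0, 0), pool now (4, 11, 7, 6)
  proc-I: need (2, 1, 1, 5) fits (4, 11, 7, 6); releases (0, 3, 2, 1), pool now (4, 14, 9, 7)
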